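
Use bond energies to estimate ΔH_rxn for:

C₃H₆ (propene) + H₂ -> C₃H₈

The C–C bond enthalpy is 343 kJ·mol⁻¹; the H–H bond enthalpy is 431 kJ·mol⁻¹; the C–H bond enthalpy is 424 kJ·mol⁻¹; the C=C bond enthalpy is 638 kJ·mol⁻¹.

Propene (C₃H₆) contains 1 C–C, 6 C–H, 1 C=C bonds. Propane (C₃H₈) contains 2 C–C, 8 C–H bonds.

ΔH ≈ −122 kJ

Bonds broken (reactants):
  C–C: 1 × 343 = 343
  C–H: 6 × 424 = 2544
  C=C: 1 × 638 = 638
  H–H: 1 × 431 = 431
  Σ(broken) = 3956 kJ
Bonds formed (products):
  C–C: 2 × 343 = 686
  C–H: 8 × 424 = 3392
  Σ(formed) = 4078 kJ
ΔH = Σ(broken) − Σ(formed) = 3956 − 4078 = −122 kJ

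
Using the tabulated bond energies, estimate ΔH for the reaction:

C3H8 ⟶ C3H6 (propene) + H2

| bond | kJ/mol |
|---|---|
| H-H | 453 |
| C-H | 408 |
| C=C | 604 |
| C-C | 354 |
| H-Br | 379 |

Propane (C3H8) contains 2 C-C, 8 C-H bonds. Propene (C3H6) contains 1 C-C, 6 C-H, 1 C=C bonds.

ΔH ≈ +113 kJ

Bonds broken (reactants):
  C-C: 2 × 354 = 708
  C-H: 8 × 408 = 3264
  Σ(broken) = 3972 kJ
Bonds formed (products):
  C-C: 1 × 354 = 354
  C-H: 6 × 408 = 2448
  C=C: 1 × 604 = 604
  H-H: 1 × 453 = 453
  Σ(formed) = 3859 kJ
ΔH = Σ(broken) − Σ(formed) = 3972 − 3859 = +113 kJ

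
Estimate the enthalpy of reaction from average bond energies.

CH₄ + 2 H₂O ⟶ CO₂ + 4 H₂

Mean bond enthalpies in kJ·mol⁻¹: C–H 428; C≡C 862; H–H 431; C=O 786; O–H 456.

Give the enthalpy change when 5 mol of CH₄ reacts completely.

Bonds broken (reactants):
  C–H: 4 × 428 = 1712
  O–H: 4 × 456 = 1824
  Σ(broken) = 3536 kJ
Bonds formed (products):
  C=O: 2 × 786 = 1572
  H–H: 4 × 431 = 1724
  Σ(formed) = 3296 kJ
ΔH = Σ(broken) − Σ(formed) = 3536 − 3296 = +240 kJ
For 5× the reaction as written: 5 × (+240) = +1200 kJ

ΔH = +1200 kJ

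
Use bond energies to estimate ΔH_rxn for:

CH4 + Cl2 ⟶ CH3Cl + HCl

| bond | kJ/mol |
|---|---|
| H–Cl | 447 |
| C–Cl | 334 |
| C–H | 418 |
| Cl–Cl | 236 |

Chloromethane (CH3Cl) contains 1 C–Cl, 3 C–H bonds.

Bonds broken (reactants):
  C–H: 4 × 418 = 1672
  Cl–Cl: 1 × 236 = 236
  Σ(broken) = 1908 kJ
Bonds formed (products):
  C–Cl: 1 × 334 = 334
  C–H: 3 × 418 = 1254
  H–Cl: 1 × 447 = 447
  Σ(formed) = 2035 kJ
ΔH = Σ(broken) − Σ(formed) = 1908 − 2035 = −127 kJ

ΔH ≈ −127 kJ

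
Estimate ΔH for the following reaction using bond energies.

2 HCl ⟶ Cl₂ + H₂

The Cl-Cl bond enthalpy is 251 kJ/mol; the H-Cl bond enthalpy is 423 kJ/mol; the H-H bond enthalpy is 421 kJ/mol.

ΔH ≈ +174 kJ

Bonds broken (reactants):
  H-Cl: 2 × 423 = 846
  Σ(broken) = 846 kJ
Bonds formed (products):
  Cl-Cl: 1 × 251 = 251
  H-H: 1 × 421 = 421
  Σ(formed) = 672 kJ
ΔH = Σ(broken) − Σ(formed) = 846 − 672 = +174 kJ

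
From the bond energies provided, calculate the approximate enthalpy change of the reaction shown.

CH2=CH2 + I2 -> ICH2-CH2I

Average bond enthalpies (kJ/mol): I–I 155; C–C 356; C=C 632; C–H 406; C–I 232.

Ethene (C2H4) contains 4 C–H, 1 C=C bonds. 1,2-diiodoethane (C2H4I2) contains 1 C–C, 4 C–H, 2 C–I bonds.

ΔH ≈ −33 kJ

Bonds broken (reactants):
  C–H: 4 × 406 = 1624
  C=C: 1 × 632 = 632
  I–I: 1 × 155 = 155
  Σ(broken) = 2411 kJ
Bonds formed (products):
  C–C: 1 × 356 = 356
  C–H: 4 × 406 = 1624
  C–I: 2 × 232 = 464
  Σ(formed) = 2444 kJ
ΔH = Σ(broken) − Σ(formed) = 2411 − 2444 = −33 kJ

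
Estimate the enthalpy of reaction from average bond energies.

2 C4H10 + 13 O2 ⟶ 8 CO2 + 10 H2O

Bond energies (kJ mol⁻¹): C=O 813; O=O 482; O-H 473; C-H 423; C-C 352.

ΔH ≈ −5630 kJ

Bonds broken (reactants):
  C-C: 6 × 352 = 2112
  C-H: 20 × 423 = 8460
  O=O: 13 × 482 = 6266
  Σ(broken) = 16838 kJ
Bonds formed (products):
  C=O: 16 × 813 = 13008
  O-H: 20 × 473 = 9460
  Σ(formed) = 22468 kJ
ΔH = Σ(broken) − Σ(formed) = 16838 − 22468 = −5630 kJ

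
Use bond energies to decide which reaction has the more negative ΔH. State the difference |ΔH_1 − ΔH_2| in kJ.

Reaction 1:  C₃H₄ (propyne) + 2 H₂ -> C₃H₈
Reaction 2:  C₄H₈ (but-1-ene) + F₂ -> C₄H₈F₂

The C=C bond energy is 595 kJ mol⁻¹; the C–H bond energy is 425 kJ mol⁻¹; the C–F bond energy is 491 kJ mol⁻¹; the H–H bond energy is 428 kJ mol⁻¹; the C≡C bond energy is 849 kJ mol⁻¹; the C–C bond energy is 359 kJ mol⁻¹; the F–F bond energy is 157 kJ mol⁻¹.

Reaction 2, by 235 kJ

Reaction 1:
  Bonds broken (reactants):
    C≡C: 1 × 849 = 849
    C–C: 1 × 359 = 359
    C–H: 4 × 425 = 1700
    H–H: 2 × 428 = 856
    Σ(broken) = 3764 kJ
  Bonds formed (products):
    C–C: 2 × 359 = 718
    C–H: 8 × 425 = 3400
    Σ(formed) = 4118 kJ
  ΔH_1 = 3764 − 4118 = −354 kJ
Reaction 2:
  Bonds broken (reactants):
    C–C: 2 × 359 = 718
    C–H: 8 × 425 = 3400
    C=C: 1 × 595 = 595
    F–F: 1 × 157 = 157
    Σ(broken) = 4870 kJ
  Bonds formed (products):
    C–C: 3 × 359 = 1077
    C–F: 2 × 491 = 982
    C–H: 8 × 425 = 3400
    Σ(formed) = 5459 kJ
  ΔH_2 = 4870 − 5459 = −589 kJ
ΔH_1 − ΔH_2 = +235 kJ, so reaction 2 has the more negative ΔH; |ΔH_1 − ΔH_2| = 235 kJ.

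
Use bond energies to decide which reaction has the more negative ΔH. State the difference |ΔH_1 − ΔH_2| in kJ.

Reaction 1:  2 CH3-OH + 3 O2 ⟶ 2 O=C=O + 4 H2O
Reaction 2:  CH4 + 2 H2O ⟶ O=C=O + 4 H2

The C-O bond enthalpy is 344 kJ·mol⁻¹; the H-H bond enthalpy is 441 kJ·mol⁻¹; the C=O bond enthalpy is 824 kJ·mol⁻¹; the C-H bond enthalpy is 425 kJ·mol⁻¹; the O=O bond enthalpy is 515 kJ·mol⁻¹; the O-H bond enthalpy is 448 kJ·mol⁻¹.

Reaction 1:
  Bonds broken (reactants):
    C-H: 6 × 425 = 2550
    C-O: 2 × 344 = 688
    O-H: 2 × 448 = 896
    O=O: 3 × 515 = 1545
    Σ(broken) = 5679 kJ
  Bonds formed (products):
    C=O: 4 × 824 = 3296
    O-H: 8 × 448 = 3584
    Σ(formed) = 6880 kJ
  ΔH_1 = 5679 − 6880 = −1201 kJ
Reaction 2:
  Bonds broken (reactants):
    C-H: 4 × 425 = 1700
    O-H: 4 × 448 = 1792
    Σ(broken) = 3492 kJ
  Bonds formed (products):
    C=O: 2 × 824 = 1648
    H-H: 4 × 441 = 1764
    Σ(formed) = 3412 kJ
  ΔH_2 = 3492 − 3412 = +80 kJ
ΔH_1 − ΔH_2 = −1281 kJ, so reaction 1 has the more negative ΔH; |ΔH_1 − ΔH_2| = 1281 kJ.

Reaction 1, by 1281 kJ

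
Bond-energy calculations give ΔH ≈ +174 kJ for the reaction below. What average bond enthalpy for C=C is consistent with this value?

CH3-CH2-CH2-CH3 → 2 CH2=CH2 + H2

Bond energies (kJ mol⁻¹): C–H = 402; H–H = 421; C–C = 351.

D(C=C) ≈ 631 kJ/mol

Let D be the C=C bond energy.
Σ(broken) = 3×351 + 10×402 = 5073
Σ(formed) = 8×402 + 2×D + 1×421 = 3637 + 2D
ΔH = Σ(broken) − Σ(formed) = (5073) − (3637 + 2D) = +1436 − 2D
Setting this equal to +174 kJ gives 2D = 1262, so D = 631 kJ/mol.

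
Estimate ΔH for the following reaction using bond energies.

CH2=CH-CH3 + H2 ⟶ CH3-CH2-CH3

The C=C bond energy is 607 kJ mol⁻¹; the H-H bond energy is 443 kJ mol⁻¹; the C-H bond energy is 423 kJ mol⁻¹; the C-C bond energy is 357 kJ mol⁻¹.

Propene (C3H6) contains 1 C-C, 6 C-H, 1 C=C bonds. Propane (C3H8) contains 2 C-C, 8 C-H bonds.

Bonds broken (reactants):
  C-C: 1 × 357 = 357
  C-H: 6 × 423 = 2538
  C=C: 1 × 607 = 607
  H-H: 1 × 443 = 443
  Σ(broken) = 3945 kJ
Bonds formed (products):
  C-C: 2 × 357 = 714
  C-H: 8 × 423 = 3384
  Σ(formed) = 4098 kJ
ΔH = Σ(broken) − Σ(formed) = 3945 − 4098 = −153 kJ

ΔH ≈ −153 kJ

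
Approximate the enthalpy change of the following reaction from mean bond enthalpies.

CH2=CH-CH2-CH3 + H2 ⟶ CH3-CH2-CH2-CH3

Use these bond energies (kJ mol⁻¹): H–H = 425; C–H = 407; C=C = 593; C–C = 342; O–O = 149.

ΔH ≈ −138 kJ

Bonds broken (reactants):
  C–C: 2 × 342 = 684
  C–H: 8 × 407 = 3256
  C=C: 1 × 593 = 593
  H–H: 1 × 425 = 425
  Σ(broken) = 4958 kJ
Bonds formed (products):
  C–C: 3 × 342 = 1026
  C–H: 10 × 407 = 4070
  Σ(formed) = 5096 kJ
ΔH = Σ(broken) − Σ(formed) = 4958 − 5096 = −138 kJ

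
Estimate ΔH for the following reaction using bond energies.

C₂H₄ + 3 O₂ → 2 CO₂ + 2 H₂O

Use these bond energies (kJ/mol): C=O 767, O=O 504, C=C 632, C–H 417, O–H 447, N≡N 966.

Bonds broken (reactants):
  C–H: 4 × 417 = 1668
  C=C: 1 × 632 = 632
  O=O: 3 × 504 = 1512
  Σ(broken) = 3812 kJ
Bonds formed (products):
  C=O: 4 × 767 = 3068
  O–H: 4 × 447 = 1788
  Σ(formed) = 4856 kJ
ΔH = Σ(broken) − Σ(formed) = 3812 − 4856 = −1044 kJ

ΔH ≈ −1044 kJ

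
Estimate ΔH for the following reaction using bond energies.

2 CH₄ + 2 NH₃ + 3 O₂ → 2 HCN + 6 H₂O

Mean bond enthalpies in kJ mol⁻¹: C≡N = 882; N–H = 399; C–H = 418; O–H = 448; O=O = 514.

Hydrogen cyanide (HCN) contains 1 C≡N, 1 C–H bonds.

ΔH ≈ −696 kJ

Bonds broken (reactants):
  C–H: 8 × 418 = 3344
  N–H: 6 × 399 = 2394
  O=O: 3 × 514 = 1542
  Σ(broken) = 7280 kJ
Bonds formed (products):
  C≡N: 2 × 882 = 1764
  C–H: 2 × 418 = 836
  O–H: 12 × 448 = 5376
  Σ(formed) = 7976 kJ
ΔH = Σ(broken) − Σ(formed) = 7280 − 7976 = −696 kJ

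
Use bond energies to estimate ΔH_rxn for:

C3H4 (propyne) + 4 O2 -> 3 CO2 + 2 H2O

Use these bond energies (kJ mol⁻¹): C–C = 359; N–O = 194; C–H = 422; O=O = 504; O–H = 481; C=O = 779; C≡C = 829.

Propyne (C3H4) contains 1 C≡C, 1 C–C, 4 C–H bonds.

Bonds broken (reactants):
  C≡C: 1 × 829 = 829
  C–C: 1 × 359 = 359
  C–H: 4 × 422 = 1688
  O=O: 4 × 504 = 2016
  Σ(broken) = 4892 kJ
Bonds formed (products):
  C=O: 6 × 779 = 4674
  O–H: 4 × 481 = 1924
  Σ(formed) = 6598 kJ
ΔH = Σ(broken) − Σ(formed) = 4892 − 6598 = −1706 kJ

ΔH ≈ −1706 kJ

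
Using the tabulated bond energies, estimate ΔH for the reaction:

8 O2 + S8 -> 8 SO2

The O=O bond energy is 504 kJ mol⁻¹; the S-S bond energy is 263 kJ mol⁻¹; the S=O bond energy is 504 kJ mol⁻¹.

Bonds broken (reactants):
  O=O: 8 × 504 = 4032
  S-S: 8 × 263 = 2104
  Σ(broken) = 6136 kJ
Bonds formed (products):
  S=O: 16 × 504 = 8064
  Σ(formed) = 8064 kJ
ΔH = Σ(broken) − Σ(formed) = 6136 − 8064 = −1928 kJ

ΔH ≈ −1928 kJ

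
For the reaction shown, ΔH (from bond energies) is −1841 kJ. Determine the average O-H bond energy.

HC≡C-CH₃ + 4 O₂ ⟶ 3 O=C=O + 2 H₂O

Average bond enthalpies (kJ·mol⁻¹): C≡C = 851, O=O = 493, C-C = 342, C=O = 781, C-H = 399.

D(O-H) ≈ 479 kJ/mol

Let D be the O-H bond energy.
Σ(broken) = 1×851 + 1×342 + 4×399 + 4×493 = 4761
Σ(formed) = 6×781 + 4×D = 4686 + 4D
ΔH = Σ(broken) − Σ(formed) = (4761) − (4686 + 4D) = +75 − 4D
Setting this equal to −1841 kJ gives 4D = 1916, so D = 479 kJ/mol.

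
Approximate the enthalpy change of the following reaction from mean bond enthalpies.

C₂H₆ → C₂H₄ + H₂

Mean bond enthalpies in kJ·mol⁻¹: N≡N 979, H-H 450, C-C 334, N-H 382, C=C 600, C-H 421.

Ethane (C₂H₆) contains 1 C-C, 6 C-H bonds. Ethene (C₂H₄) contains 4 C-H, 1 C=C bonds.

Bonds broken (reactants):
  C-C: 1 × 334 = 334
  C-H: 6 × 421 = 2526
  Σ(broken) = 2860 kJ
Bonds formed (products):
  C-H: 4 × 421 = 1684
  C=C: 1 × 600 = 600
  H-H: 1 × 450 = 450
  Σ(formed) = 2734 kJ
ΔH = Σ(broken) − Σ(formed) = 2860 − 2734 = +126 kJ

ΔH ≈ +126 kJ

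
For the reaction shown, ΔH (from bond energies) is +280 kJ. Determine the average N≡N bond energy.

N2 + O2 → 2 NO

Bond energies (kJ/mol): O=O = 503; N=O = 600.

D(N≡N) ≈ 977 kJ/mol

Let D be the N≡N bond energy.
Σ(broken) = 1×D + 1×503 = 503 + D
Σ(formed) = 2×600 = 1200
ΔH = Σ(broken) − Σ(formed) = (503 + D) − (1200) = −697 + D
Setting this equal to +280 kJ gives D = 977 kJ/mol.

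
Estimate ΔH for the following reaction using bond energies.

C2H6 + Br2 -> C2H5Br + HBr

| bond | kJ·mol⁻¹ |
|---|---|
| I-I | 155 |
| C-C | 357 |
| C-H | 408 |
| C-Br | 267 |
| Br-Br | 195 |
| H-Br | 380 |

Bonds broken (reactants):
  Br-Br: 1 × 195 = 195
  C-C: 1 × 357 = 357
  C-H: 6 × 408 = 2448
  Σ(broken) = 3000 kJ
Bonds formed (products):
  C-Br: 1 × 267 = 267
  C-C: 1 × 357 = 357
  C-H: 5 × 408 = 2040
  H-Br: 1 × 380 = 380
  Σ(formed) = 3044 kJ
ΔH = Σ(broken) − Σ(formed) = 3000 − 3044 = −44 kJ

ΔH ≈ −44 kJ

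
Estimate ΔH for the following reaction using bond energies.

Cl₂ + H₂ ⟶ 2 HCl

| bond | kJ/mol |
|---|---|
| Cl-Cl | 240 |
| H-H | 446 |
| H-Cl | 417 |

Bonds broken (reactants):
  Cl-Cl: 1 × 240 = 240
  H-H: 1 × 446 = 446
  Σ(broken) = 686 kJ
Bonds formed (products):
  H-Cl: 2 × 417 = 834
  Σ(formed) = 834 kJ
ΔH = Σ(broken) − Σ(formed) = 686 − 834 = −148 kJ

ΔH ≈ −148 kJ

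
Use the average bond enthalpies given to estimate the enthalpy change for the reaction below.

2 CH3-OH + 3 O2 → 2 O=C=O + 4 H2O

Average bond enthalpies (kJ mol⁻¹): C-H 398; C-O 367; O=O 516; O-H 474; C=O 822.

Bonds broken (reactants):
  C-H: 6 × 398 = 2388
  C-O: 2 × 367 = 734
  O-H: 2 × 474 = 948
  O=O: 3 × 516 = 1548
  Σ(broken) = 5618 kJ
Bonds formed (products):
  C=O: 4 × 822 = 3288
  O-H: 8 × 474 = 3792
  Σ(formed) = 7080 kJ
ΔH = Σ(broken) − Σ(formed) = 5618 − 7080 = −1462 kJ

ΔH ≈ −1462 kJ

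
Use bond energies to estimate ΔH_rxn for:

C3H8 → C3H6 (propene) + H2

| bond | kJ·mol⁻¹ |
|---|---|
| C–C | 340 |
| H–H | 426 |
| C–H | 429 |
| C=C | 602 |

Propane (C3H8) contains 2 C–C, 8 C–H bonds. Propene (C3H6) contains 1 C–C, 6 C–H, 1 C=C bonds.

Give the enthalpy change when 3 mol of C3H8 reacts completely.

ΔH = +510 kJ

Bonds broken (reactants):
  C–C: 2 × 340 = 680
  C–H: 8 × 429 = 3432
  Σ(broken) = 4112 kJ
Bonds formed (products):
  C–C: 1 × 340 = 340
  C–H: 6 × 429 = 2574
  C=C: 1 × 602 = 602
  H–H: 1 × 426 = 426
  Σ(formed) = 3942 kJ
ΔH = Σ(broken) − Σ(formed) = 4112 − 3942 = +170 kJ
For 3× the reaction as written: 3 × (+170) = +510 kJ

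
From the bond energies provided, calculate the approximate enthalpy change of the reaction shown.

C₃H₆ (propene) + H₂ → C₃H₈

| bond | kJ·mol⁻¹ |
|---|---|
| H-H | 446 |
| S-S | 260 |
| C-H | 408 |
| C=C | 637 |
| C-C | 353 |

ΔH ≈ −86 kJ

Bonds broken (reactants):
  C-C: 1 × 353 = 353
  C-H: 6 × 408 = 2448
  C=C: 1 × 637 = 637
  H-H: 1 × 446 = 446
  Σ(broken) = 3884 kJ
Bonds formed (products):
  C-C: 2 × 353 = 706
  C-H: 8 × 408 = 3264
  Σ(formed) = 3970 kJ
ΔH = Σ(broken) − Σ(formed) = 3884 − 3970 = −86 kJ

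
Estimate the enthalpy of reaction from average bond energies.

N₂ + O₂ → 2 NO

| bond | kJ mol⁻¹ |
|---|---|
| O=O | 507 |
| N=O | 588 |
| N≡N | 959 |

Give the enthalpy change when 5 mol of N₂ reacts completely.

ΔH = +1450 kJ

Bonds broken (reactants):
  N≡N: 1 × 959 = 959
  O=O: 1 × 507 = 507
  Σ(broken) = 1466 kJ
Bonds formed (products):
  N=O: 2 × 588 = 1176
  Σ(formed) = 1176 kJ
ΔH = Σ(broken) − Σ(formed) = 1466 − 1176 = +290 kJ
For 5× the reaction as written: 5 × (+290) = +1450 kJ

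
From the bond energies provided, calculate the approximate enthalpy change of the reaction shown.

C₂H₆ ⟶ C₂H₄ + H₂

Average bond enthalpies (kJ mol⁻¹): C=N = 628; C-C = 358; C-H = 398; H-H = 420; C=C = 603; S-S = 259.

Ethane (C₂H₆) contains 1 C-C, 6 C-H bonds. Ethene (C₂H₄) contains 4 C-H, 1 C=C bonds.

Bonds broken (reactants):
  C-C: 1 × 358 = 358
  C-H: 6 × 398 = 2388
  Σ(broken) = 2746 kJ
Bonds formed (products):
  C-H: 4 × 398 = 1592
  C=C: 1 × 603 = 603
  H-H: 1 × 420 = 420
  Σ(formed) = 2615 kJ
ΔH = Σ(broken) − Σ(formed) = 2746 − 2615 = +131 kJ

ΔH ≈ +131 kJ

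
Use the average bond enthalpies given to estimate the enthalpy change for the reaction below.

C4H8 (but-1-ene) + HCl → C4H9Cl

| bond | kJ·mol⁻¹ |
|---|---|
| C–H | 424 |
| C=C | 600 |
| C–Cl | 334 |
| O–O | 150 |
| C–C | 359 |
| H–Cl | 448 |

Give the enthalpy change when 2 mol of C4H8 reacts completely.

Bonds broken (reactants):
  C–C: 2 × 359 = 718
  C–H: 8 × 424 = 3392
  C=C: 1 × 600 = 600
  H–Cl: 1 × 448 = 448
  Σ(broken) = 5158 kJ
Bonds formed (products):
  C–C: 3 × 359 = 1077
  C–Cl: 1 × 334 = 334
  C–H: 9 × 424 = 3816
  Σ(formed) = 5227 kJ
ΔH = Σ(broken) − Σ(formed) = 5158 − 5227 = −69 kJ
For 2× the reaction as written: 2 × (−69) = −138 kJ

ΔH = −138 kJ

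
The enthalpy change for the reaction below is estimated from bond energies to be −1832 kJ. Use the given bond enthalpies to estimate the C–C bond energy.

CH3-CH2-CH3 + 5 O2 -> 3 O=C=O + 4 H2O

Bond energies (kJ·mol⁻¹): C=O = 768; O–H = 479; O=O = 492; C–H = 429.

Let D be the C–C bond energy.
Σ(broken) = 2×D + 8×429 + 5×492 = 5892 + 2D
Σ(formed) = 6×768 + 8×479 = 8440
ΔH = Σ(broken) − Σ(formed) = (5892 + 2D) − (8440) = −2548 + 2D
Setting this equal to −1832 kJ gives 2D = 716, so D = 358 kJ/mol.

D(C–C) ≈ 358 kJ/mol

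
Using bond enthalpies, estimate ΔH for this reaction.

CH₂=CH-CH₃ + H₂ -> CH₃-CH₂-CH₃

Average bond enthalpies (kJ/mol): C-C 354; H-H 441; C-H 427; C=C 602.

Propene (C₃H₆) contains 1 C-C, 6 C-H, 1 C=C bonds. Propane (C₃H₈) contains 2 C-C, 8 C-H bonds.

Bonds broken (reactants):
  C-C: 1 × 354 = 354
  C-H: 6 × 427 = 2562
  C=C: 1 × 602 = 602
  H-H: 1 × 441 = 441
  Σ(broken) = 3959 kJ
Bonds formed (products):
  C-C: 2 × 354 = 708
  C-H: 8 × 427 = 3416
  Σ(formed) = 4124 kJ
ΔH = Σ(broken) − Σ(formed) = 3959 − 4124 = −165 kJ

ΔH ≈ −165 kJ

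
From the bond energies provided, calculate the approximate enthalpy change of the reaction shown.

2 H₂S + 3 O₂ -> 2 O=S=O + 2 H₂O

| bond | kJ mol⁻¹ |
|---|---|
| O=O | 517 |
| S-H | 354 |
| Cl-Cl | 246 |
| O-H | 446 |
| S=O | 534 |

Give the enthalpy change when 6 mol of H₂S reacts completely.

ΔH = −2859 kJ

Bonds broken (reactants):
  O=O: 3 × 517 = 1551
  S-H: 4 × 354 = 1416
  Σ(broken) = 2967 kJ
Bonds formed (products):
  O-H: 4 × 446 = 1784
  S=O: 4 × 534 = 2136
  Σ(formed) = 3920 kJ
ΔH = Σ(broken) − Σ(formed) = 2967 − 3920 = −953 kJ
For 3× the reaction as written: 3 × (−953) = −2859 kJ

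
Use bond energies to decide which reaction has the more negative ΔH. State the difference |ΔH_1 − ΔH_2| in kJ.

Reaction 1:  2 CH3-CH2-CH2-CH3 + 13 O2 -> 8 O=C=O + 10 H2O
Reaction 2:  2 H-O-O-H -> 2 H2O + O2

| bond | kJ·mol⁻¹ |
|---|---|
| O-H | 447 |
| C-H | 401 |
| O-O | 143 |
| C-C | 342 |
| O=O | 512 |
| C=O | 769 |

Reaction 1, by 4290 kJ

Reaction 1:
  Bonds broken (reactants):
    C-C: 6 × 342 = 2052
    C-H: 20 × 401 = 8020
    O=O: 13 × 512 = 6656
    Σ(broken) = 16728 kJ
  Bonds formed (products):
    C=O: 16 × 769 = 12304
    O-H: 20 × 447 = 8940
    Σ(formed) = 21244 kJ
  ΔH_1 = 16728 − 21244 = −4516 kJ
Reaction 2:
  Bonds broken (reactants):
    O-H: 4 × 447 = 1788
    O-O: 2 × 143 = 286
    Σ(broken) = 2074 kJ
  Bonds formed (products):
    O-H: 4 × 447 = 1788
    O=O: 1 × 512 = 512
    Σ(formed) = 2300 kJ
  ΔH_2 = 2074 − 2300 = −226 kJ
ΔH_1 − ΔH_2 = −4290 kJ, so reaction 1 has the more negative ΔH; |ΔH_1 − ΔH_2| = 4290 kJ.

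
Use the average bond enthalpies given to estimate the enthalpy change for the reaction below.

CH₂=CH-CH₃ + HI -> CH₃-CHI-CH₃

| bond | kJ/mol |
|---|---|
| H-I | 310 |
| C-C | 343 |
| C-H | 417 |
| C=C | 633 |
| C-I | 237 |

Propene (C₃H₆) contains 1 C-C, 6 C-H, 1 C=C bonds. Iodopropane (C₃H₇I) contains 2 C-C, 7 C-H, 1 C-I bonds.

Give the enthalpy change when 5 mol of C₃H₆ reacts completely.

ΔH = −270 kJ

Bonds broken (reactants):
  C-C: 1 × 343 = 343
  C-H: 6 × 417 = 2502
  C=C: 1 × 633 = 633
  H-I: 1 × 310 = 310
  Σ(broken) = 3788 kJ
Bonds formed (products):
  C-C: 2 × 343 = 686
  C-H: 7 × 417 = 2919
  C-I: 1 × 237 = 237
  Σ(formed) = 3842 kJ
ΔH = Σ(broken) − Σ(formed) = 3788 − 3842 = −54 kJ
For 5× the reaction as written: 5 × (−54) = −270 kJ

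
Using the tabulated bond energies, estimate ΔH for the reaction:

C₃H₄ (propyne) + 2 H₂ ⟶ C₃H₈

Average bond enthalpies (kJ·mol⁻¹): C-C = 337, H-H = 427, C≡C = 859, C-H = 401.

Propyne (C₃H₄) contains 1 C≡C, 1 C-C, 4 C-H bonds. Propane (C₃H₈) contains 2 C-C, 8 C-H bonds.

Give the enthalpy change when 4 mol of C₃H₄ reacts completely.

ΔH = −912 kJ

Bonds broken (reactants):
  C≡C: 1 × 859 = 859
  C-C: 1 × 337 = 337
  C-H: 4 × 401 = 1604
  H-H: 2 × 427 = 854
  Σ(broken) = 3654 kJ
Bonds formed (products):
  C-C: 2 × 337 = 674
  C-H: 8 × 401 = 3208
  Σ(formed) = 3882 kJ
ΔH = Σ(broken) − Σ(formed) = 3654 − 3882 = −228 kJ
For 4× the reaction as written: 4 × (−228) = −912 kJ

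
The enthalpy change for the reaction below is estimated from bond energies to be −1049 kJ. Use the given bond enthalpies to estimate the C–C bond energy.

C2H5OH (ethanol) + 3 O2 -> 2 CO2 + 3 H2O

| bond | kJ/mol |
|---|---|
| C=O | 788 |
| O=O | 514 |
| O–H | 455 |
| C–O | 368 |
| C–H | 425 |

D(C–C) ≈ 343 kJ/mol

Let D be the C–C bond energy.
Σ(broken) = 1×D + 5×425 + 1×368 + 1×455 + 3×514 = 4490 + D
Σ(formed) = 4×788 + 6×455 = 5882
ΔH = Σ(broken) − Σ(formed) = (4490 + D) − (5882) = −1392 + D
Setting this equal to −1049 kJ gives D = 343 kJ/mol.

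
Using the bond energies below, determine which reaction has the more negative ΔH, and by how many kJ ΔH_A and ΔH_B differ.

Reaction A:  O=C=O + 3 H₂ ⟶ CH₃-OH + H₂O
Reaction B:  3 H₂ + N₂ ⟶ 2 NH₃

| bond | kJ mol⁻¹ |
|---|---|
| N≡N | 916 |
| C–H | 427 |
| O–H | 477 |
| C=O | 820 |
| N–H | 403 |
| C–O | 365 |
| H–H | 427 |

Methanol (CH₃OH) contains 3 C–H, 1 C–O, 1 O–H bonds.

Reaction A:
  Bonds broken (reactants):
    C=O: 2 × 820 = 1640
    H–H: 3 × 427 = 1281
    Σ(broken) = 2921 kJ
  Bonds formed (products):
    C–H: 3 × 427 = 1281
    C–O: 1 × 365 = 365
    O–H: 3 × 477 = 1431
    Σ(formed) = 3077 kJ
  ΔH_A = 2921 − 3077 = −156 kJ
Reaction B:
  Bonds broken (reactants):
    H–H: 3 × 427 = 1281
    N≡N: 1 × 916 = 916
    Σ(broken) = 2197 kJ
  Bonds formed (products):
    N–H: 6 × 403 = 2418
    Σ(formed) = 2418 kJ
  ΔH_B = 2197 − 2418 = −221 kJ
ΔH_A − ΔH_B = +65 kJ, so reaction B has the more negative ΔH; |ΔH_A − ΔH_B| = 65 kJ.

Reaction B, by 65 kJ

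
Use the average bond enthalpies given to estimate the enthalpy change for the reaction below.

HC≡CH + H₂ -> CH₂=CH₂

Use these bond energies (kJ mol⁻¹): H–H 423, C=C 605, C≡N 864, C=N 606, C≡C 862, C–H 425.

Bonds broken (reactants):
  C≡C: 1 × 862 = 862
  C–H: 2 × 425 = 850
  H–H: 1 × 423 = 423
  Σ(broken) = 2135 kJ
Bonds formed (products):
  C–H: 4 × 425 = 1700
  C=C: 1 × 605 = 605
  Σ(formed) = 2305 kJ
ΔH = Σ(broken) − Σ(formed) = 2135 − 2305 = −170 kJ

ΔH ≈ −170 kJ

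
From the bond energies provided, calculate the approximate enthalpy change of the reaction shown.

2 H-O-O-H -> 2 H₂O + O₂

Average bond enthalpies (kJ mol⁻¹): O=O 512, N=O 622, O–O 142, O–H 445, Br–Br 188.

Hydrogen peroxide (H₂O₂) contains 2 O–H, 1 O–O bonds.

Bonds broken (reactants):
  O–H: 4 × 445 = 1780
  O–O: 2 × 142 = 284
  Σ(broken) = 2064 kJ
Bonds formed (products):
  O–H: 4 × 445 = 1780
  O=O: 1 × 512 = 512
  Σ(formed) = 2292 kJ
ΔH = Σ(broken) − Σ(formed) = 2064 − 2292 = −228 kJ

ΔH ≈ −228 kJ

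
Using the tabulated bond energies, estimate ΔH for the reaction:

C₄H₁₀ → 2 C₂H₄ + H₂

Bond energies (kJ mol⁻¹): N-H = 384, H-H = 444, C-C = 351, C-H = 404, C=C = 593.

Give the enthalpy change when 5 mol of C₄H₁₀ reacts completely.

ΔH = +1155 kJ

Bonds broken (reactants):
  C-C: 3 × 351 = 1053
  C-H: 10 × 404 = 4040
  Σ(broken) = 5093 kJ
Bonds formed (products):
  C-H: 8 × 404 = 3232
  C=C: 2 × 593 = 1186
  H-H: 1 × 444 = 444
  Σ(formed) = 4862 kJ
ΔH = Σ(broken) − Σ(formed) = 5093 − 4862 = +231 kJ
For 5× the reaction as written: 5 × (+231) = +1155 kJ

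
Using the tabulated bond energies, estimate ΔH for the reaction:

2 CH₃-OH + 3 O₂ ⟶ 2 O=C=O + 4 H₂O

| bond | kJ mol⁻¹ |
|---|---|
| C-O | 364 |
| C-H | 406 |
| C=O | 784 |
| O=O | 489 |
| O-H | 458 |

ΔH ≈ −1253 kJ

Bonds broken (reactants):
  C-H: 6 × 406 = 2436
  C-O: 2 × 364 = 728
  O-H: 2 × 458 = 916
  O=O: 3 × 489 = 1467
  Σ(broken) = 5547 kJ
Bonds formed (products):
  C=O: 4 × 784 = 3136
  O-H: 8 × 458 = 3664
  Σ(formed) = 6800 kJ
ΔH = Σ(broken) − Σ(formed) = 5547 − 6800 = −1253 kJ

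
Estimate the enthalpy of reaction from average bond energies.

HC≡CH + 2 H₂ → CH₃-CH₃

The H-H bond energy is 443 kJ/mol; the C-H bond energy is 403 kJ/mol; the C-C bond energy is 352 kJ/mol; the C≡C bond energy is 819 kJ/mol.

ΔH ≈ −259 kJ

Bonds broken (reactants):
  C≡C: 1 × 819 = 819
  C-H: 2 × 403 = 806
  H-H: 2 × 443 = 886
  Σ(broken) = 2511 kJ
Bonds formed (products):
  C-C: 1 × 352 = 352
  C-H: 6 × 403 = 2418
  Σ(formed) = 2770 kJ
ΔH = Σ(broken) − Σ(formed) = 2511 − 2770 = −259 kJ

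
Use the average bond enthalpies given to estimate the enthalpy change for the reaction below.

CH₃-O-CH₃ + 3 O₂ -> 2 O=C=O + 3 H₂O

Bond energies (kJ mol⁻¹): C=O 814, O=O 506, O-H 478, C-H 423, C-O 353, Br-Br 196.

Bonds broken (reactants):
  C-H: 6 × 423 = 2538
  C-O: 2 × 353 = 706
  O=O: 3 × 506 = 1518
  Σ(broken) = 4762 kJ
Bonds formed (products):
  C=O: 4 × 814 = 3256
  O-H: 6 × 478 = 2868
  Σ(formed) = 6124 kJ
ΔH = Σ(broken) − Σ(formed) = 4762 − 6124 = −1362 kJ

ΔH ≈ −1362 kJ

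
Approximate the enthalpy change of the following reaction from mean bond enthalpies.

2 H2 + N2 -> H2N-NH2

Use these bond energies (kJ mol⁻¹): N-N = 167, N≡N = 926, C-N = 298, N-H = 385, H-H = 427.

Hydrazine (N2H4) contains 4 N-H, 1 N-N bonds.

ΔH ≈ +73 kJ

Bonds broken (reactants):
  H-H: 2 × 427 = 854
  N≡N: 1 × 926 = 926
  Σ(broken) = 1780 kJ
Bonds formed (products):
  N-H: 4 × 385 = 1540
  N-N: 1 × 167 = 167
  Σ(formed) = 1707 kJ
ΔH = Σ(broken) − Σ(formed) = 1780 − 1707 = +73 kJ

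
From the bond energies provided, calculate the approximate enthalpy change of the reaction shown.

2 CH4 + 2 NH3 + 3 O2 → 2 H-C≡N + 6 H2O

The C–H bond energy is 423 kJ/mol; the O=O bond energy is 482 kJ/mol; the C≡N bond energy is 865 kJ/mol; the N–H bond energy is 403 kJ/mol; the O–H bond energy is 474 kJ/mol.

ΔH ≈ −1016 kJ

Bonds broken (reactants):
  C–H: 8 × 423 = 3384
  N–H: 6 × 403 = 2418
  O=O: 3 × 482 = 1446
  Σ(broken) = 7248 kJ
Bonds formed (products):
  C≡N: 2 × 865 = 1730
  C–H: 2 × 423 = 846
  O–H: 12 × 474 = 5688
  Σ(formed) = 8264 kJ
ΔH = Σ(broken) − Σ(formed) = 7248 − 8264 = −1016 kJ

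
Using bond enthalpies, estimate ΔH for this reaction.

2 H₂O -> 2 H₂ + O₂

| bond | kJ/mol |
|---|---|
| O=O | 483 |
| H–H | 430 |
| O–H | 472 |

Bonds broken (reactants):
  O–H: 4 × 472 = 1888
  Σ(broken) = 1888 kJ
Bonds formed (products):
  H–H: 2 × 430 = 860
  O=O: 1 × 483 = 483
  Σ(formed) = 1343 kJ
ΔH = Σ(broken) − Σ(formed) = 1888 − 1343 = +545 kJ

ΔH ≈ +545 kJ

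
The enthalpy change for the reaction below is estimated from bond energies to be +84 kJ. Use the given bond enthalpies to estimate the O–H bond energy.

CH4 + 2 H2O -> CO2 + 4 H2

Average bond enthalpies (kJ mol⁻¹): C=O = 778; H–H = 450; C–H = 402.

D(O–H) ≈ 458 kJ/mol

Let D be the O–H bond energy.
Σ(broken) = 4×402 + 4×D = 1608 + 4D
Σ(formed) = 2×778 + 4×450 = 3356
ΔH = Σ(broken) − Σ(formed) = (1608 + 4D) − (3356) = −1748 + 4D
Setting this equal to +84 kJ gives 4D = 1832, so D = 458 kJ/mol.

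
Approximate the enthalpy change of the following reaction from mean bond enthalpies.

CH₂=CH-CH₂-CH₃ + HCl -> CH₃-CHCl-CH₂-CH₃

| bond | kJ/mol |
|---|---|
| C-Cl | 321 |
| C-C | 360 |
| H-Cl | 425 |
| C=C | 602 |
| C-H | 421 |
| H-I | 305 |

Bonds broken (reactants):
  C-C: 2 × 360 = 720
  C-H: 8 × 421 = 3368
  C=C: 1 × 602 = 602
  H-Cl: 1 × 425 = 425
  Σ(broken) = 5115 kJ
Bonds formed (products):
  C-C: 3 × 360 = 1080
  C-Cl: 1 × 321 = 321
  C-H: 9 × 421 = 3789
  Σ(formed) = 5190 kJ
ΔH = Σ(broken) − Σ(formed) = 5115 − 5190 = −75 kJ

ΔH ≈ −75 kJ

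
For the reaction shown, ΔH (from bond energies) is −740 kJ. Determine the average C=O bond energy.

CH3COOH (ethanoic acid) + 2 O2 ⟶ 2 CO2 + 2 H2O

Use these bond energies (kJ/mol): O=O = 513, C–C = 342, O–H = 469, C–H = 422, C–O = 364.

D(C=O) ≈ 777 kJ/mol

Let D be the C=O bond energy.
Σ(broken) = 1×342 + 3×422 + 1×364 + 1×D + 1×469 + 2×513 = 3467 + D
Σ(formed) = 4×D + 4×469 = 1876 + 4D
ΔH = Σ(broken) − Σ(formed) = (3467 + D) − (1876 + 4D) = +1591 − 3D
Setting this equal to −740 kJ gives 3D = 2331, so D = 777 kJ/mol.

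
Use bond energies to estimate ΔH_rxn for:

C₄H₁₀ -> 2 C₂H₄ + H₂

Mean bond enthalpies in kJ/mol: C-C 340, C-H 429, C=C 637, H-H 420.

Bonds broken (reactants):
  C-C: 3 × 340 = 1020
  C-H: 10 × 429 = 4290
  Σ(broken) = 5310 kJ
Bonds formed (products):
  C-H: 8 × 429 = 3432
  C=C: 2 × 637 = 1274
  H-H: 1 × 420 = 420
  Σ(formed) = 5126 kJ
ΔH = Σ(broken) − Σ(formed) = 5310 − 5126 = +184 kJ

ΔH ≈ +184 kJ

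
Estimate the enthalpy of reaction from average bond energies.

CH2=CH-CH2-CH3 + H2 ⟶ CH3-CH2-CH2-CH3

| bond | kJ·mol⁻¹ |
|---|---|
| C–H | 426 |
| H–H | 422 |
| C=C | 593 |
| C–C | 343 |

ΔH ≈ −180 kJ

Bonds broken (reactants):
  C–C: 2 × 343 = 686
  C–H: 8 × 426 = 3408
  C=C: 1 × 593 = 593
  H–H: 1 × 422 = 422
  Σ(broken) = 5109 kJ
Bonds formed (products):
  C–C: 3 × 343 = 1029
  C–H: 10 × 426 = 4260
  Σ(formed) = 5289 kJ
ΔH = Σ(broken) − Σ(formed) = 5109 − 5289 = −180 kJ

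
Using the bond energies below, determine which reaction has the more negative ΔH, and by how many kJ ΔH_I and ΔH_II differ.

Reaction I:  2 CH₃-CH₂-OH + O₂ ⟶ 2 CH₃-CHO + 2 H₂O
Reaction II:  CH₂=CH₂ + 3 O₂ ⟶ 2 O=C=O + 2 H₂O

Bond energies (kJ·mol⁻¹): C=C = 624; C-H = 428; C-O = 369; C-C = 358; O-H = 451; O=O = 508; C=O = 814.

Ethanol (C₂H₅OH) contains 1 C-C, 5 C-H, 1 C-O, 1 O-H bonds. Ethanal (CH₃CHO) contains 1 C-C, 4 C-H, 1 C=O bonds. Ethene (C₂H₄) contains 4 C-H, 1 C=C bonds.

Reaction I:
  Bonds broken (reactants):
    C-C: 2 × 358 = 716
    C-H: 10 × 428 = 4280
    C-O: 2 × 369 = 738
    O-H: 2 × 451 = 902
    O=O: 1 × 508 = 508
    Σ(broken) = 7144 kJ
  Bonds formed (products):
    C-C: 2 × 358 = 716
    C-H: 8 × 428 = 3424
    C=O: 2 × 814 = 1628
    O-H: 4 × 451 = 1804
    Σ(formed) = 7572 kJ
  ΔH_I = 7144 − 7572 = −428 kJ
Reaction II:
  Bonds broken (reactants):
    C-H: 4 × 428 = 1712
    C=C: 1 × 624 = 624
    O=O: 3 × 508 = 1524
    Σ(broken) = 3860 kJ
  Bonds formed (products):
    C=O: 4 × 814 = 3256
    O-H: 4 × 451 = 1804
    Σ(formed) = 5060 kJ
  ΔH_II = 3860 − 5060 = −1200 kJ
ΔH_I − ΔH_II = +772 kJ, so reaction II has the more negative ΔH; |ΔH_I − ΔH_II| = 772 kJ.

Reaction II, by 772 kJ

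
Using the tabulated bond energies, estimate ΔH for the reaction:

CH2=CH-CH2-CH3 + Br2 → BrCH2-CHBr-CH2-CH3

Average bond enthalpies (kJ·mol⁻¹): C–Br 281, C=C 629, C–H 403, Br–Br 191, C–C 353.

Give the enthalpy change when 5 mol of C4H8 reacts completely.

Bonds broken (reactants):
  Br–Br: 1 × 191 = 191
  C–C: 2 × 353 = 706
  C–H: 8 × 403 = 3224
  C=C: 1 × 629 = 629
  Σ(broken) = 4750 kJ
Bonds formed (products):
  C–Br: 2 × 281 = 562
  C–C: 3 × 353 = 1059
  C–H: 8 × 403 = 3224
  Σ(formed) = 4845 kJ
ΔH = Σ(broken) − Σ(formed) = 4750 − 4845 = −95 kJ
For 5× the reaction as written: 5 × (−95) = −475 kJ

ΔH = −475 kJ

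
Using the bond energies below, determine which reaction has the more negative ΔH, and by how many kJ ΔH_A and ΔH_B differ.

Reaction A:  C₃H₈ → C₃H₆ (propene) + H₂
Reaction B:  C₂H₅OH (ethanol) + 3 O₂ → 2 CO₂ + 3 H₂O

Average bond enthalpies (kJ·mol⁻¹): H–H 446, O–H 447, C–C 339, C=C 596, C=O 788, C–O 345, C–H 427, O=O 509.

Reaction B, by 1192 kJ

Reaction A:
  Bonds broken (reactants):
    C–C: 2 × 339 = 678
    C–H: 8 × 427 = 3416
    Σ(broken) = 4094 kJ
  Bonds formed (products):
    C–C: 1 × 339 = 339
    C–H: 6 × 427 = 2562
    C=C: 1 × 596 = 596
    H–H: 1 × 446 = 446
    Σ(formed) = 3943 kJ
  ΔH_A = 4094 − 3943 = +151 kJ
Reaction B:
  Bonds broken (reactants):
    C–C: 1 × 339 = 339
    C–H: 5 × 427 = 2135
    C–O: 1 × 345 = 345
    O–H: 1 × 447 = 447
    O=O: 3 × 509 = 1527
    Σ(broken) = 4793 kJ
  Bonds formed (products):
    C=O: 4 × 788 = 3152
    O–H: 6 × 447 = 2682
    Σ(formed) = 5834 kJ
  ΔH_B = 4793 − 5834 = −1041 kJ
ΔH_A − ΔH_B = +1192 kJ, so reaction B has the more negative ΔH; |ΔH_A − ΔH_B| = 1192 kJ.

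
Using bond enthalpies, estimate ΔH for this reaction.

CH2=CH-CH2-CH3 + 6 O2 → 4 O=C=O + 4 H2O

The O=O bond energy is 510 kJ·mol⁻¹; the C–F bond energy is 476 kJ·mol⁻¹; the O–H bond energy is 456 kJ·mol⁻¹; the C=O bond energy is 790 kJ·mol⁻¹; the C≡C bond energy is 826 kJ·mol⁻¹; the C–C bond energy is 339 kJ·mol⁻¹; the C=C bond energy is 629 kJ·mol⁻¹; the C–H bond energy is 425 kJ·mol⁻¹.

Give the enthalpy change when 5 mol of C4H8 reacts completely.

ΔH = −11005 kJ

Bonds broken (reactants):
  C–C: 2 × 339 = 678
  C–H: 8 × 425 = 3400
  C=C: 1 × 629 = 629
  O=O: 6 × 510 = 3060
  Σ(broken) = 7767 kJ
Bonds formed (products):
  C=O: 8 × 790 = 6320
  O–H: 8 × 456 = 3648
  Σ(formed) = 9968 kJ
ΔH = Σ(broken) − Σ(formed) = 7767 − 9968 = −2201 kJ
For 5× the reaction as written: 5 × (−2201) = −11005 kJ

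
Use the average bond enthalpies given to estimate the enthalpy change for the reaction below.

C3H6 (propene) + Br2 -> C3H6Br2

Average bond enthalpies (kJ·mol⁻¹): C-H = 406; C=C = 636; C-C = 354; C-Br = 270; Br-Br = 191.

ΔH ≈ −67 kJ

Bonds broken (reactants):
  Br-Br: 1 × 191 = 191
  C-C: 1 × 354 = 354
  C-H: 6 × 406 = 2436
  C=C: 1 × 636 = 636
  Σ(broken) = 3617 kJ
Bonds formed (products):
  C-Br: 2 × 270 = 540
  C-C: 2 × 354 = 708
  C-H: 6 × 406 = 2436
  Σ(formed) = 3684 kJ
ΔH = Σ(broken) − Σ(formed) = 3617 − 3684 = −67 kJ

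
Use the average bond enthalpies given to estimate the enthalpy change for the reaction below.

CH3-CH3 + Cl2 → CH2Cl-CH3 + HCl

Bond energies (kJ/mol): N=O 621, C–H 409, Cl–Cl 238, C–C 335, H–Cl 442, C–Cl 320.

ΔH ≈ −115 kJ

Bonds broken (reactants):
  C–C: 1 × 335 = 335
  C–H: 6 × 409 = 2454
  Cl–Cl: 1 × 238 = 238
  Σ(broken) = 3027 kJ
Bonds formed (products):
  C–C: 1 × 335 = 335
  C–Cl: 1 × 320 = 320
  C–H: 5 × 409 = 2045
  H–Cl: 1 × 442 = 442
  Σ(formed) = 3142 kJ
ΔH = Σ(broken) − Σ(formed) = 3027 − 3142 = −115 kJ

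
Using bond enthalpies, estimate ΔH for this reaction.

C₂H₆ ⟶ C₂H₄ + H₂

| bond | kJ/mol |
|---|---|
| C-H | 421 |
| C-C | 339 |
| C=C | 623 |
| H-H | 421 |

ΔH ≈ +137 kJ

Bonds broken (reactants):
  C-C: 1 × 339 = 339
  C-H: 6 × 421 = 2526
  Σ(broken) = 2865 kJ
Bonds formed (products):
  C-H: 4 × 421 = 1684
  C=C: 1 × 623 = 623
  H-H: 1 × 421 = 421
  Σ(formed) = 2728 kJ
ΔH = Σ(broken) − Σ(formed) = 2865 − 2728 = +137 kJ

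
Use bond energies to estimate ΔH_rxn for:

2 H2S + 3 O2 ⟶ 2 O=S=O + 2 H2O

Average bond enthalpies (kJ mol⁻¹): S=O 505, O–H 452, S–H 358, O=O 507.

Bonds broken (reactants):
  O=O: 3 × 507 = 1521
  S–H: 4 × 358 = 1432
  Σ(broken) = 2953 kJ
Bonds formed (products):
  O–H: 4 × 452 = 1808
  S=O: 4 × 505 = 2020
  Σ(formed) = 3828 kJ
ΔH = Σ(broken) − Σ(formed) = 2953 − 3828 = −875 kJ

ΔH ≈ −875 kJ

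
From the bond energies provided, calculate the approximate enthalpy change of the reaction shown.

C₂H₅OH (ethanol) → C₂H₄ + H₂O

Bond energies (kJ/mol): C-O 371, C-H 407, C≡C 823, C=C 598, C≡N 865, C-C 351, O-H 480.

ΔH ≈ +51 kJ

Bonds broken (reactants):
  C-C: 1 × 351 = 351
  C-H: 5 × 407 = 2035
  C-O: 1 × 371 = 371
  O-H: 1 × 480 = 480
  Σ(broken) = 3237 kJ
Bonds formed (products):
  C-H: 4 × 407 = 1628
  C=C: 1 × 598 = 598
  O-H: 2 × 480 = 960
  Σ(formed) = 3186 kJ
ΔH = Σ(broken) − Σ(formed) = 3237 − 3186 = +51 kJ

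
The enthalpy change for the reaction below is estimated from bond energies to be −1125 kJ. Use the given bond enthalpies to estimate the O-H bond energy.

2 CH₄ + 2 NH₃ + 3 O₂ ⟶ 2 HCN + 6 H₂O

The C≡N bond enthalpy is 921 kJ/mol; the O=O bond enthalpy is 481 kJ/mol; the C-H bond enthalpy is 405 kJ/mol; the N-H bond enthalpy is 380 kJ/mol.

D(O-H) ≈ 453 kJ/mol

Let D be the O-H bond energy.
Σ(broken) = 8×405 + 6×380 + 3×481 = 6963
Σ(formed) = 2×921 + 2×405 + 12×D = 2652 + 12D
ΔH = Σ(broken) − Σ(formed) = (6963) − (2652 + 12D) = +4311 − 12D
Setting this equal to −1125 kJ gives 12D = 5436, so D = 453 kJ/mol.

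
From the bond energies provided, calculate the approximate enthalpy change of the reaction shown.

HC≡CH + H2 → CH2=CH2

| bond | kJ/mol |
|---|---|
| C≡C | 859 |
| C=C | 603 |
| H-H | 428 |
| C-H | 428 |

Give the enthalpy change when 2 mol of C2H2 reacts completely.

ΔH = −344 kJ

Bonds broken (reactants):
  C≡C: 1 × 859 = 859
  C-H: 2 × 428 = 856
  H-H: 1 × 428 = 428
  Σ(broken) = 2143 kJ
Bonds formed (products):
  C-H: 4 × 428 = 1712
  C=C: 1 × 603 = 603
  Σ(formed) = 2315 kJ
ΔH = Σ(broken) − Σ(formed) = 2143 − 2315 = −172 kJ
For 2× the reaction as written: 2 × (−172) = −344 kJ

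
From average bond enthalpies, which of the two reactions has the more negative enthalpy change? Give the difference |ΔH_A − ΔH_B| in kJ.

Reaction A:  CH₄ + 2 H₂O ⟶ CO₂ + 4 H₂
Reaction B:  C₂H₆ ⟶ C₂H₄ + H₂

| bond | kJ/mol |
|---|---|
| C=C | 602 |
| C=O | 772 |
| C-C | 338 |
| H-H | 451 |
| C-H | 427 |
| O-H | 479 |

Reaction B, by 137 kJ

Reaction A:
  Bonds broken (reactants):
    C-H: 4 × 427 = 1708
    O-H: 4 × 479 = 1916
    Σ(broken) = 3624 kJ
  Bonds formed (products):
    C=O: 2 × 772 = 1544
    H-H: 4 × 451 = 1804
    Σ(formed) = 3348 kJ
  ΔH_A = 3624 − 3348 = +276 kJ
Reaction B:
  Bonds broken (reactants):
    C-C: 1 × 338 = 338
    C-H: 6 × 427 = 2562
    Σ(broken) = 2900 kJ
  Bonds formed (products):
    C-H: 4 × 427 = 1708
    C=C: 1 × 602 = 602
    H-H: 1 × 451 = 451
    Σ(formed) = 2761 kJ
  ΔH_B = 2900 − 2761 = +139 kJ
ΔH_A − ΔH_B = +137 kJ, so reaction B has the more negative ΔH; |ΔH_A − ΔH_B| = 137 kJ.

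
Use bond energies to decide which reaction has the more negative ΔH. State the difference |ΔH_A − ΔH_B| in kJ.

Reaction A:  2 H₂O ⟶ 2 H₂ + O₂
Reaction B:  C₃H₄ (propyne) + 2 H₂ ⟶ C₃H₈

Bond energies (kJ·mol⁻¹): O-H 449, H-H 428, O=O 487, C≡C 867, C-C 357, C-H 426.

Reaction B, by 791 kJ

Reaction A:
  Bonds broken (reactants):
    O-H: 4 × 449 = 1796
    Σ(broken) = 1796 kJ
  Bonds formed (products):
    H-H: 2 × 428 = 856
    O=O: 1 × 487 = 487
    Σ(formed) = 1343 kJ
  ΔH_A = 1796 − 1343 = +453 kJ
Reaction B:
  Bonds broken (reactants):
    C≡C: 1 × 867 = 867
    C-C: 1 × 357 = 357
    C-H: 4 × 426 = 1704
    H-H: 2 × 428 = 856
    Σ(broken) = 3784 kJ
  Bonds formed (products):
    C-C: 2 × 357 = 714
    C-H: 8 × 426 = 3408
    Σ(formed) = 4122 kJ
  ΔH_B = 3784 − 4122 = −338 kJ
ΔH_A − ΔH_B = +791 kJ, so reaction B has the more negative ΔH; |ΔH_A − ΔH_B| = 791 kJ.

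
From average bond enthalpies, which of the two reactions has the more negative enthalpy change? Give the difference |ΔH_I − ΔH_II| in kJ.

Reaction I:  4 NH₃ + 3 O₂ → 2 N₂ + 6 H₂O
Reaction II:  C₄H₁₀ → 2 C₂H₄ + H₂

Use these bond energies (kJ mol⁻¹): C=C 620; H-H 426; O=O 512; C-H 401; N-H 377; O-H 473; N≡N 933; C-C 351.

Reaction I, by 1671 kJ

Reaction I:
  Bonds broken (reactants):
    N-H: 12 × 377 = 4524
    O=O: 3 × 512 = 1536
    Σ(broken) = 6060 kJ
  Bonds formed (products):
    N≡N: 2 × 933 = 1866
    O-H: 12 × 473 = 5676
    Σ(formed) = 7542 kJ
  ΔH_I = 6060 − 7542 = −1482 kJ
Reaction II:
  Bonds broken (reactants):
    C-C: 3 × 351 = 1053
    C-H: 10 × 401 = 4010
    Σ(broken) = 5063 kJ
  Bonds formed (products):
    C-H: 8 × 401 = 3208
    C=C: 2 × 620 = 1240
    H-H: 1 × 426 = 426
    Σ(formed) = 4874 kJ
  ΔH_II = 5063 − 4874 = +189 kJ
ΔH_I − ΔH_II = −1671 kJ, so reaction I has the more negative ΔH; |ΔH_I − ΔH_II| = 1671 kJ.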